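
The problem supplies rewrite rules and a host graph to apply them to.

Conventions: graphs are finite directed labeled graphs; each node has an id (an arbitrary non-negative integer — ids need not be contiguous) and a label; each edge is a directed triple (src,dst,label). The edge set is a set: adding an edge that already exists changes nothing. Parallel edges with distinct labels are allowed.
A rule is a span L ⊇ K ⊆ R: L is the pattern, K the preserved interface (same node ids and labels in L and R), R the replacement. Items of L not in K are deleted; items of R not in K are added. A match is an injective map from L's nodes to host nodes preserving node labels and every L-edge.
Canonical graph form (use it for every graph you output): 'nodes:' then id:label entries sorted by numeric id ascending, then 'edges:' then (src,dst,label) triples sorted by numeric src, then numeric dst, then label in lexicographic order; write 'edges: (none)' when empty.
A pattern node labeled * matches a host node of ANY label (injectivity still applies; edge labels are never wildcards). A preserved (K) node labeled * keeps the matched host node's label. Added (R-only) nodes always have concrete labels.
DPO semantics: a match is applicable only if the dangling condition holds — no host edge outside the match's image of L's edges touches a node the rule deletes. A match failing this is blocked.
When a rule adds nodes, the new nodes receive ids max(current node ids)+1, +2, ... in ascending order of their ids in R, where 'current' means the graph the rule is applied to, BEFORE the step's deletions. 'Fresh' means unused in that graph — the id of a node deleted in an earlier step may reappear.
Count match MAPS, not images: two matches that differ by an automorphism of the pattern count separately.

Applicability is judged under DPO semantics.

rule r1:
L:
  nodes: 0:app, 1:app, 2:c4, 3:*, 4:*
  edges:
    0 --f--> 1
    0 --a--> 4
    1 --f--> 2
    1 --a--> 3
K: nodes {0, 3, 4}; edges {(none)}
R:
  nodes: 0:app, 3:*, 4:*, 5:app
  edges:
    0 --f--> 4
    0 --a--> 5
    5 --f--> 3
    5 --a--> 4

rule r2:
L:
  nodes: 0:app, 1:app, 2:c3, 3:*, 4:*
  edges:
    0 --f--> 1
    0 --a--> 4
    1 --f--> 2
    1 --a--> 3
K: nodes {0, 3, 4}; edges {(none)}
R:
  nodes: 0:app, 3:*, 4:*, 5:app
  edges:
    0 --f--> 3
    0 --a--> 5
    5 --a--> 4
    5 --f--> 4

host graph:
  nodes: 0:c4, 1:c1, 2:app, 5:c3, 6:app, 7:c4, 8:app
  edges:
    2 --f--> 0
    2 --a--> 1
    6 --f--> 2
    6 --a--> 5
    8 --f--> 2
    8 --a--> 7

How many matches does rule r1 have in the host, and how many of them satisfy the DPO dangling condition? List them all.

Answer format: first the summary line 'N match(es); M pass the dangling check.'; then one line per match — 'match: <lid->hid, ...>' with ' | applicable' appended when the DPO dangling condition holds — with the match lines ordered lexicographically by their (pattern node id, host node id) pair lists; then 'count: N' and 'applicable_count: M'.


2 match(es); 0 pass the dangling check.
match: 0->6, 1->2, 2->0, 3->1, 4->5
match: 0->8, 1->2, 2->0, 3->1, 4->7
count: 2
applicable_count: 0


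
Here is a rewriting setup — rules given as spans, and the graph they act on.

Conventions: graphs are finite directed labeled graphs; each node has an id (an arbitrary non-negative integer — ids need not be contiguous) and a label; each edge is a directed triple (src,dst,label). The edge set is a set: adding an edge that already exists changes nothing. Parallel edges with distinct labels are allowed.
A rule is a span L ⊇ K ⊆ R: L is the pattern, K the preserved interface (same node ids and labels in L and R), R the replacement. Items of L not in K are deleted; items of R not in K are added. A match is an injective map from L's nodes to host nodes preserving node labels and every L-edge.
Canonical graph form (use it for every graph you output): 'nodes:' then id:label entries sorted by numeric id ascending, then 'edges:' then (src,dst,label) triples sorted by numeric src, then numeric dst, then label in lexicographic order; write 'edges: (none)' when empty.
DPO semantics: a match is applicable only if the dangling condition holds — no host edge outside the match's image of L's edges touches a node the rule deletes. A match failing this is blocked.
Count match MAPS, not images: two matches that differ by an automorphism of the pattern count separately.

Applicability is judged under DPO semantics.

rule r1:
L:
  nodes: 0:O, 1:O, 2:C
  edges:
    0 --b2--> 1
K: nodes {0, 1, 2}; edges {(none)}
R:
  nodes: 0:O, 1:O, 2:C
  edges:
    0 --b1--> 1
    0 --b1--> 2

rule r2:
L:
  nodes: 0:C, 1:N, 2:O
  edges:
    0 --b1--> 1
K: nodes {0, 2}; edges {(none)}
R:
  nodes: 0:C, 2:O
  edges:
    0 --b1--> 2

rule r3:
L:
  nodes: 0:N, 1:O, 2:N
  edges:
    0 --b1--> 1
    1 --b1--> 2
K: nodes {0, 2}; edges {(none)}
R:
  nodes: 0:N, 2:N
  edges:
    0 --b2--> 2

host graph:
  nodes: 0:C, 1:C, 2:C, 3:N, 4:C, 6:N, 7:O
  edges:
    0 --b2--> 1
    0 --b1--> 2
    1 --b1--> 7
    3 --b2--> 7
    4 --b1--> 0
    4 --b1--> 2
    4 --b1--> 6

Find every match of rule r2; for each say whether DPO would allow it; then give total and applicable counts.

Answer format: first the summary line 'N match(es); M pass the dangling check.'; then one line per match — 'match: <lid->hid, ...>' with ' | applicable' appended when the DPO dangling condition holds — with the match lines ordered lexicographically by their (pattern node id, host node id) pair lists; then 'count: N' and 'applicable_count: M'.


1 match(es); 1 pass the dangling check.
match: 0->4, 1->6, 2->7 | applicable
count: 1
applicable_count: 1


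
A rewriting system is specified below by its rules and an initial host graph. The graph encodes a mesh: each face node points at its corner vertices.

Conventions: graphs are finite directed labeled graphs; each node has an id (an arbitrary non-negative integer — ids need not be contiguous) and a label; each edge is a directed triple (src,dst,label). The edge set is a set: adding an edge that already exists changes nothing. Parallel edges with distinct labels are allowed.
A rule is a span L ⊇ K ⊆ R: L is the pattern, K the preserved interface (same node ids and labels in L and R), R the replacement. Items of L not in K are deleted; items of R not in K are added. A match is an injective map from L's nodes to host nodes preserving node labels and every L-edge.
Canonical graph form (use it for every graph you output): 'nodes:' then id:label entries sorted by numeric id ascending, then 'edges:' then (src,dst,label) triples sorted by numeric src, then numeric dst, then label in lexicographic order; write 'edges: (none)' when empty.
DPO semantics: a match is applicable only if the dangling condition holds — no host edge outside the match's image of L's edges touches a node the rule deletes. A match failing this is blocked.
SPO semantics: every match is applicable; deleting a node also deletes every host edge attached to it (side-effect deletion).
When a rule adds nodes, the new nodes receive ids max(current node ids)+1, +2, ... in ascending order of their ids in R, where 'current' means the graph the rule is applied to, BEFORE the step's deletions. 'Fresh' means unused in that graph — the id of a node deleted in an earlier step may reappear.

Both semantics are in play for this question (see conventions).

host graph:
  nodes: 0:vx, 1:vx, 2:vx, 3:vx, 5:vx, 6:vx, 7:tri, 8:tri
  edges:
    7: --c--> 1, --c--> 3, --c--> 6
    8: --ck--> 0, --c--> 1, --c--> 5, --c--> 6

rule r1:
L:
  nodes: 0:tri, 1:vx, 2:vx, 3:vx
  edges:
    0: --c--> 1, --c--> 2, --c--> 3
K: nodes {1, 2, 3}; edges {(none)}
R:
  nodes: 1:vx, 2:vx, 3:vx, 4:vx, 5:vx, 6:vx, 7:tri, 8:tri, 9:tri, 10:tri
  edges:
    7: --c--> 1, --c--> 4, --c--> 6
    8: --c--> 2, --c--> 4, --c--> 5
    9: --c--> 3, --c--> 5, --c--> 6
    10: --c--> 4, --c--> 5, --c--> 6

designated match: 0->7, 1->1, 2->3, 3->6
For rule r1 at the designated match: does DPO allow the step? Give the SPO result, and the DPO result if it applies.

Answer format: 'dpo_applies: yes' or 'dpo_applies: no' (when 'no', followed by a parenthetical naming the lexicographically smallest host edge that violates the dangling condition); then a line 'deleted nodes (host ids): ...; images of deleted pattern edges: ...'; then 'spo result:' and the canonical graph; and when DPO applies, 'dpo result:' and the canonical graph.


dpo_applies: yes
deleted nodes (host ids): 7; images of deleted pattern edges: (7,1,c); (7,3,c); (7,6,c)
spo result:
nodes: 0:vx, 1:vx, 2:vx, 3:vx, 5:vx, 6:vx, 8:tri, 9:vx, 10:vx, 11:vx, 12:tri, 13:tri, 14:tri, 15:tri
edges: (8,0,ck); (8,1,c); (8,5,c); (8,6,c); (12,1,c); (12,9,c); (12,11,c); (13,3,c); (13,9,c); (13,10,c); (14,6,c); (14,10,c); (14,11,c); (15,9,c); (15,10,c); (15,11,c)
dpo result:
nodes: 0:vx, 1:vx, 2:vx, 3:vx, 5:vx, 6:vx, 8:tri, 9:vx, 10:vx, 11:vx, 12:tri, 13:tri, 14:tri, 15:tri
edges: (8,0,ck); (8,1,c); (8,5,c); (8,6,c); (12,1,c); (12,9,c); (12,11,c); (13,3,c); (13,9,c); (13,10,c); (14,6,c); (14,10,c); (14,11,c); (15,9,c); (15,10,c); (15,11,c)


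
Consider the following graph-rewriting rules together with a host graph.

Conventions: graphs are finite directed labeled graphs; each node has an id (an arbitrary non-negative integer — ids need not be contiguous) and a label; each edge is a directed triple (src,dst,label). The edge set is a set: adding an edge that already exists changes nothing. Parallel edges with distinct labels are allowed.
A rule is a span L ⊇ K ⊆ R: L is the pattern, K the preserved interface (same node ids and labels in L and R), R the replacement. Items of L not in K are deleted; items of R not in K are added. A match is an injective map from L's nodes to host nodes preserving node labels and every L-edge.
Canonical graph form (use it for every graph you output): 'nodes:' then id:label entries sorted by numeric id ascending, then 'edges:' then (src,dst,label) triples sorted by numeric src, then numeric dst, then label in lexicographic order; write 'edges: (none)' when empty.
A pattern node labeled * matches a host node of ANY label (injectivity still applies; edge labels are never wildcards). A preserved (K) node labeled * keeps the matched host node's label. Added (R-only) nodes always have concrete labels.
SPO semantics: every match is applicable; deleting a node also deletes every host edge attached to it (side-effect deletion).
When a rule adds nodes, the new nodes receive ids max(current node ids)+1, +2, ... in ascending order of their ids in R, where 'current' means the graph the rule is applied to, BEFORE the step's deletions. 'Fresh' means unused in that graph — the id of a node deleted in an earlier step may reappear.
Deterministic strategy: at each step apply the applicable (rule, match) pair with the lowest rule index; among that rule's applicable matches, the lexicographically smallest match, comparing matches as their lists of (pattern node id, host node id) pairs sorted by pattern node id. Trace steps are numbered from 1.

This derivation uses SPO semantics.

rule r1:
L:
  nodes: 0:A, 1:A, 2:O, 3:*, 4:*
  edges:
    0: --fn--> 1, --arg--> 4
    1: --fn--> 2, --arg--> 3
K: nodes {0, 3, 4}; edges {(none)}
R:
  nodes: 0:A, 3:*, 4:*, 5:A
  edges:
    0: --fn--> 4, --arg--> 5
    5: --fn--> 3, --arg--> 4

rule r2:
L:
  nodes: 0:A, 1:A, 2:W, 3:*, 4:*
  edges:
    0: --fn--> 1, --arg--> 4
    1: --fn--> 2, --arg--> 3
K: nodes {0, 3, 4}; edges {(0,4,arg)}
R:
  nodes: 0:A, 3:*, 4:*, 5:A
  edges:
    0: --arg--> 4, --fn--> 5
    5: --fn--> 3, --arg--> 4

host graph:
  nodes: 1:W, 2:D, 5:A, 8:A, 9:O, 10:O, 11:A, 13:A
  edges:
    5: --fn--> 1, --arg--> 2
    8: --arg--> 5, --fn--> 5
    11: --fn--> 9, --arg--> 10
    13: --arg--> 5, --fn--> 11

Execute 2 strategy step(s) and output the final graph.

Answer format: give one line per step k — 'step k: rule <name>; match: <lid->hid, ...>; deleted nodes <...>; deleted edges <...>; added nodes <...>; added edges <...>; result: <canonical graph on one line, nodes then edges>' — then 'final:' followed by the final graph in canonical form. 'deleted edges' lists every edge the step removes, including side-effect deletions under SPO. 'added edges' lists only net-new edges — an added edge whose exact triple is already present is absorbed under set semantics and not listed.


step 1: rule r1; match: 0->13, 1->11, 2->9, 3->10, 4->5; deleted nodes 9, 11; deleted edges (11,9,fn); (11,10,arg); (13,5,arg); (13,11,fn); added nodes 14; added edges (13,5,fn); (13,14,arg); (14,5,arg); (14,10,fn); result: nodes: 1:W, 2:D, 5:A, 8:A, 10:O, 13:A, 14:A edges: (5,1,fn); (5,2,arg); (8,5,arg); (8,5,fn); (13,5,fn); (13,14,arg); (14,5,arg); (14,10,fn)
step 2: rule r2; match: 0->13, 1->5, 2->1, 3->2, 4->14; deleted nodes 1, 5; deleted edges (5,1,fn); (5,2,arg); (8,5,arg); (8,5,fn); (13,5,fn); (14,5,arg); added nodes 15; added edges (13,15,fn); (15,2,fn); (15,14,arg); result: nodes: 2:D, 8:A, 10:O, 13:A, 14:A, 15:A edges: (13,14,arg); (13,15,fn); (14,10,fn); (15,2,fn); (15,14,arg)
final:
nodes: 2:D, 8:A, 10:O, 13:A, 14:A, 15:A
edges: (13,14,arg); (13,15,fn); (14,10,fn); (15,2,fn); (15,14,arg)


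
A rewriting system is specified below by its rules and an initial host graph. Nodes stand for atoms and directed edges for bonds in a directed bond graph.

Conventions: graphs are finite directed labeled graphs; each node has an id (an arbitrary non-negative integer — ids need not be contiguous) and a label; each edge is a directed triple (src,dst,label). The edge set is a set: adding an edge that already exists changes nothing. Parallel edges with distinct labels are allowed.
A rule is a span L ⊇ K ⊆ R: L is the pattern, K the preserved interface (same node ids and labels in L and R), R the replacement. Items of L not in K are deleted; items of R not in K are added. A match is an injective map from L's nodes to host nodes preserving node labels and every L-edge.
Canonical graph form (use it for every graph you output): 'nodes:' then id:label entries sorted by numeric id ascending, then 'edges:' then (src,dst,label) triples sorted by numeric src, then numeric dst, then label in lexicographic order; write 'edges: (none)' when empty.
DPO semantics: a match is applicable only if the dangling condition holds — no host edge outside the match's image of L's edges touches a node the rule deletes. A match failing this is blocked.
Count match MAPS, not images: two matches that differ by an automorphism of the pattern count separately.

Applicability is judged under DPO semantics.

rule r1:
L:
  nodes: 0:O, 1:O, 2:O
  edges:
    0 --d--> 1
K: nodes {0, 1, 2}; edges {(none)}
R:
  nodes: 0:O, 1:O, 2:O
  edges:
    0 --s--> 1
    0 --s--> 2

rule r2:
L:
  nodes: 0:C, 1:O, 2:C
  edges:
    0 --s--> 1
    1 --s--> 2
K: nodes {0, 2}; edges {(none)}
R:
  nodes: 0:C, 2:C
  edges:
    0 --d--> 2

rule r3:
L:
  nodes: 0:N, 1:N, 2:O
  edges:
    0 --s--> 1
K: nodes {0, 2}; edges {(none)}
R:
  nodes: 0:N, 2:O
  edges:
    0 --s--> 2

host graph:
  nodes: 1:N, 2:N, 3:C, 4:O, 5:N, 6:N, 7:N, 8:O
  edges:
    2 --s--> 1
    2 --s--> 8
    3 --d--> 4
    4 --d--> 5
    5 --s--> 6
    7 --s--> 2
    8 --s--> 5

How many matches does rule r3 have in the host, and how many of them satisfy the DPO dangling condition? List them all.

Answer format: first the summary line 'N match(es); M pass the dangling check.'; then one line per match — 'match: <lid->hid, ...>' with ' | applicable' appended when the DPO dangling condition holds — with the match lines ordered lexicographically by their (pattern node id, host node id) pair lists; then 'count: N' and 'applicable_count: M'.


6 match(es); 4 pass the dangling check.
match: 0->2, 1->1, 2->4 | applicable
match: 0->2, 1->1, 2->8 | applicable
match: 0->5, 1->6, 2->4 | applicable
match: 0->5, 1->6, 2->8 | applicable
match: 0->7, 1->2, 2->4
match: 0->7, 1->2, 2->8
count: 6
applicable_count: 4


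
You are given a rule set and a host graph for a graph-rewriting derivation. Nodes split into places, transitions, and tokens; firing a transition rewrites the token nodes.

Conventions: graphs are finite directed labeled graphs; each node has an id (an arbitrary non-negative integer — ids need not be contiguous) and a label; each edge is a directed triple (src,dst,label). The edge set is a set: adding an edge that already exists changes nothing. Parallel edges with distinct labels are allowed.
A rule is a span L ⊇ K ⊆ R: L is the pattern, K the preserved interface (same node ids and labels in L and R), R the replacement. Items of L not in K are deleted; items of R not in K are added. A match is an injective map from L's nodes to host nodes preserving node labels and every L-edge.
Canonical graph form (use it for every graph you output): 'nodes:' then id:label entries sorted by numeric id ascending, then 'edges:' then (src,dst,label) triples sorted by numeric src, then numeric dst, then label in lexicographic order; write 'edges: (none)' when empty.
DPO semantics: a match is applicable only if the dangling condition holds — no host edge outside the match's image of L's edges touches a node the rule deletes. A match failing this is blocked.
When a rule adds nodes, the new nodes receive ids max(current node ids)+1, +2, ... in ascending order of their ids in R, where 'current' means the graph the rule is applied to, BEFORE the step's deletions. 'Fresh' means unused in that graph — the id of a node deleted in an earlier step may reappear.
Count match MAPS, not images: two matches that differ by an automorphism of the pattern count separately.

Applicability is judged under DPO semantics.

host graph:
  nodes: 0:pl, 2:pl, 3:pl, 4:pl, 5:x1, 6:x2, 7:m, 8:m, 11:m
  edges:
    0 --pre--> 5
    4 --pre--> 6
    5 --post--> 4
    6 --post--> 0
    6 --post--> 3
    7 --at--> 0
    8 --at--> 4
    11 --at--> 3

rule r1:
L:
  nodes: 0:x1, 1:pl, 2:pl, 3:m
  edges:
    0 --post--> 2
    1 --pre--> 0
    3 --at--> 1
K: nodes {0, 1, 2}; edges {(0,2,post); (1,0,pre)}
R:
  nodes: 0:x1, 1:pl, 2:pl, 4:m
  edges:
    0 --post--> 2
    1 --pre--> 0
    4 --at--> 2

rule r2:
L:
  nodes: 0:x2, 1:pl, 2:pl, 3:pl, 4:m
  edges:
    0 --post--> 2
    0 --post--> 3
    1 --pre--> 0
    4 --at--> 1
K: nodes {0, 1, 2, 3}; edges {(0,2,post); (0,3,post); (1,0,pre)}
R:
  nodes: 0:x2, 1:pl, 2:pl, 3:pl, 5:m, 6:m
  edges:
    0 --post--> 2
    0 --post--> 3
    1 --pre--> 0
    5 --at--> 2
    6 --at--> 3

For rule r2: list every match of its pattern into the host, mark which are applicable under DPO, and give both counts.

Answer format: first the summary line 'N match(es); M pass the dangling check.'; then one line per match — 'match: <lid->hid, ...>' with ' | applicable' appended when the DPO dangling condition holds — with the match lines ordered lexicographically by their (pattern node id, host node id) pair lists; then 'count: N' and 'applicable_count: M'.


2 match(es); 2 pass the dangling check.
match: 0->6, 1->4, 2->0, 3->3, 4->8 | applicable
match: 0->6, 1->4, 2->3, 3->0, 4->8 | applicable
count: 2
applicable_count: 2


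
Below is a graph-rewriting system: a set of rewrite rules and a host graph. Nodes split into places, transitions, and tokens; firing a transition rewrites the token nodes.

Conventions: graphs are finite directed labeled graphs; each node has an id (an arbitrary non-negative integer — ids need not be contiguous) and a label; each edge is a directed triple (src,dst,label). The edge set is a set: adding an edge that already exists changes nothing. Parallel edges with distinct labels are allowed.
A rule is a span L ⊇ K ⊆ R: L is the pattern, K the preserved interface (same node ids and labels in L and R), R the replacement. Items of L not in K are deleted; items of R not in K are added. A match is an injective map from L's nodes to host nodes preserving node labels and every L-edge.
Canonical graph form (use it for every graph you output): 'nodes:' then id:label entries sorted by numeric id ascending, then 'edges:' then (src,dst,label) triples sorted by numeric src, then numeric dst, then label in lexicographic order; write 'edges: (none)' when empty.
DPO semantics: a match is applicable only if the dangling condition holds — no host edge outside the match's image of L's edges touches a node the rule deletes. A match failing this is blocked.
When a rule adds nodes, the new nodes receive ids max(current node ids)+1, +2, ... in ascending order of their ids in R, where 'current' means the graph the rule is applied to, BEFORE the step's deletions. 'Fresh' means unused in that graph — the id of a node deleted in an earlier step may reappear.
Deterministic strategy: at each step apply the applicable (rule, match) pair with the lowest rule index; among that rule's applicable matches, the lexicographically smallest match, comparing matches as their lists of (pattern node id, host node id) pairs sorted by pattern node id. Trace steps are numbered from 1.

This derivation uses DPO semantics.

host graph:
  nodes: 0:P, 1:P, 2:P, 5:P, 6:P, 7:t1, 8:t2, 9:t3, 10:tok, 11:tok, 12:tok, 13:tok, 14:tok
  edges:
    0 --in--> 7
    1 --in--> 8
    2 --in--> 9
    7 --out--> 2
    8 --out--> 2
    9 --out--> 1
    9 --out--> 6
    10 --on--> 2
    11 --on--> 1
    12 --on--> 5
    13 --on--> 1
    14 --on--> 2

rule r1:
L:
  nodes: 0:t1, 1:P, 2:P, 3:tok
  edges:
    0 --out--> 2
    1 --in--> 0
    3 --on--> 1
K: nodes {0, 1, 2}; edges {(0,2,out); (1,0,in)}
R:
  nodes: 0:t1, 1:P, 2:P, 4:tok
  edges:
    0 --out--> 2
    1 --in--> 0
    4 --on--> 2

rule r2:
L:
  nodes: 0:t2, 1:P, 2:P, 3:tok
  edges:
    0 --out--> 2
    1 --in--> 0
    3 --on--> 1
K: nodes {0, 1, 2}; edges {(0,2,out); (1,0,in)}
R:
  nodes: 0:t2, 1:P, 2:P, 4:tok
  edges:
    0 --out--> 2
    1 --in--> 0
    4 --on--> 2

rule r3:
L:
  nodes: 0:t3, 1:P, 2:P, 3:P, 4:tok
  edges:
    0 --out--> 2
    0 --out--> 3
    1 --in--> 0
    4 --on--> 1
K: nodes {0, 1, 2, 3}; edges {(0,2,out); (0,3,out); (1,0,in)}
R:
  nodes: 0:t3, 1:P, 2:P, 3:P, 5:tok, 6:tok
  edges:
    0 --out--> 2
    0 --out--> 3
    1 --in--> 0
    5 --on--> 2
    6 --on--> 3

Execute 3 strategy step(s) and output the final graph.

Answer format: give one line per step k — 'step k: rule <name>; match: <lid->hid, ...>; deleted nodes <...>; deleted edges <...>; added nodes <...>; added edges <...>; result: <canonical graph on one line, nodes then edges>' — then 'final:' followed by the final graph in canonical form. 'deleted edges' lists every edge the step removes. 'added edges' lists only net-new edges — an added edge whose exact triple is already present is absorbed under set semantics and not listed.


step 1: rule r2; match: 0->8, 1->1, 2->2, 3->11; deleted nodes 11; deleted edges (11,1,on); added nodes 15; added edges (15,2,on); result: nodes: 0:P, 1:P, 2:P, 5:P, 6:P, 7:t1, 8:t2, 9:t3, 10:tok, 12:tok, 13:tok, 14:tok, 15:tok edges: (0,7,in); (1,8,in); (2,9,in); (7,2,out); (8,2,out); (9,1,out); (9,6,out); (10,2,on); (12,5,on); (13,1,on); (14,2,on); (15,2,on)
step 2: rule r2; match: 0->8, 1->1, 2->2, 3->13; deleted nodes 13; deleted edges (13,1,on); added nodes 16; added edges (16,2,on); result: nodes: 0:P, 1:P, 2:P, 5:P, 6:P, 7:t1, 8:t2, 9:t3, 10:tok, 12:tok, 14:tok, 15:tok, 16:tok edges: (0,7,in); (1,8,in); (2,9,in); (7,2,out); (8,2,out); (9,1,out); (9,6,out); (10,2,on); (12,5,on); (14,2,on); (15,2,on); (16,2,on)
step 3: rule r3; match: 0->9, 1->2, 2->1, 3->6, 4->10; deleted nodes 10; deleted edges (10,2,on); added nodes 17, 18; added edges (17,1,on); (18,6,on); result: nodes: 0:P, 1:P, 2:P, 5:P, 6:P, 7:t1, 8:t2, 9:t3, 12:tok, 14:tok, 15:tok, 16:tok, 17:tok, 18:tok edges: (0,7,in); (1,8,in); (2,9,in); (7,2,out); (8,2,out); (9,1,out); (9,6,out); (12,5,on); (14,2,on); (15,2,on); (16,2,on); (17,1,on); (18,6,on)
final:
nodes: 0:P, 1:P, 2:P, 5:P, 6:P, 7:t1, 8:t2, 9:t3, 12:tok, 14:tok, 15:tok, 16:tok, 17:tok, 18:tok
edges: (0,7,in); (1,8,in); (2,9,in); (7,2,out); (8,2,out); (9,1,out); (9,6,out); (12,5,on); (14,2,on); (15,2,on); (16,2,on); (17,1,on); (18,6,on)


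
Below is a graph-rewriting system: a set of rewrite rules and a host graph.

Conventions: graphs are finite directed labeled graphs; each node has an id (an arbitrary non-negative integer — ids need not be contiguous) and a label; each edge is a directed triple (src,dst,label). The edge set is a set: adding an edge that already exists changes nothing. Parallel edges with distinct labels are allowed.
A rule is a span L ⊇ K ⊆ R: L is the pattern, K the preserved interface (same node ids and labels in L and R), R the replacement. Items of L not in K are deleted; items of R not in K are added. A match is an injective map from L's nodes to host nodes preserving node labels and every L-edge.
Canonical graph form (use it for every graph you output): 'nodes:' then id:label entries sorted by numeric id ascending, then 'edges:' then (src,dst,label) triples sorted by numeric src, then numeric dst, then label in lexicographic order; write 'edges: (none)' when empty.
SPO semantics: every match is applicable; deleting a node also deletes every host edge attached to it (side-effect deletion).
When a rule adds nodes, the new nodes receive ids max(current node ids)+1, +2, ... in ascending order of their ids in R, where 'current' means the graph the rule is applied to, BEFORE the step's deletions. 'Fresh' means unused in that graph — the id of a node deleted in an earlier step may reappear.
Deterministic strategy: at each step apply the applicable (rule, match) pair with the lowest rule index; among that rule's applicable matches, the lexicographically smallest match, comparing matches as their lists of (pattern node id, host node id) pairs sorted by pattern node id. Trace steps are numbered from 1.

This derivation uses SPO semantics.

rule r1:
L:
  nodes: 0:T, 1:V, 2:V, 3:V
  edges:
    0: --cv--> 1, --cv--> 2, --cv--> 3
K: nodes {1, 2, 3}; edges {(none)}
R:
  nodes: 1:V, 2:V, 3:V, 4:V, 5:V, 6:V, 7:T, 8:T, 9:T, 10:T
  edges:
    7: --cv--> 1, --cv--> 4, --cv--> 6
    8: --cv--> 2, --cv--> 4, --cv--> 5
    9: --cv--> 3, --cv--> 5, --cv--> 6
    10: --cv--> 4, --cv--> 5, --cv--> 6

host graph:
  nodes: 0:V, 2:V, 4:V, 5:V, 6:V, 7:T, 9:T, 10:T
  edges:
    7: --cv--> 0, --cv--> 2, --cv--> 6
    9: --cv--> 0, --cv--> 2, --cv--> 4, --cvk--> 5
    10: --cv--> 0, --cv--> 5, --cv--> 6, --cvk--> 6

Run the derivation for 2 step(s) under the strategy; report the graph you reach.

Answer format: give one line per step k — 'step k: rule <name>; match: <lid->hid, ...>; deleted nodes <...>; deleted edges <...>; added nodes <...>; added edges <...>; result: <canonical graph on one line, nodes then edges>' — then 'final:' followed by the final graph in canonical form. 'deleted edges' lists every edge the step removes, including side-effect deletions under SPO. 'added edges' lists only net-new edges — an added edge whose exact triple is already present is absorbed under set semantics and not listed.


step 1: rule r1; match: 0->7, 1->0, 2->2, 3->6; deleted nodes 7; deleted edges (7,0,cv); (7,2,cv); (7,6,cv); added nodes 11, 12, 13, 14, 15, 16, 17; added edges (14,0,cv); (14,11,cv); (14,13,cv); (15,2,cv); (15,11,cv); (15,12,cv); (16,6,cv); (16,12,cv); (16,13,cv); (17,11,cv); (17,12,cv); (17,13,cv); result: nodes: 0:V, 2:V, 4:V, 5:V, 6:V, 9:T, 10:T, 11:V, 12:V, 13:V, 14:T, 15:T, 16:T, 17:T edges: (9,0,cv); (9,2,cv); (9,4,cv); (9,5,cvk); (10,0,cv); (10,5,cv); (10,6,cv); (10,6,cvk); (14,0,cv); (14,11,cv); (14,13,cv); (15,2,cv); (15,11,cv); (15,12,cv); (16,6,cv); (16,12,cv); (16,13,cv); (17,11,cv); (17,12,cv); (17,13,cv)
step 2: rule r1; match: 0->9, 1->0, 2->2, 3->4; deleted nodes 9; deleted edges (9,0,cv); (9,2,cv); (9,4,cv); (9,5,cvk); added nodes 18, 19, 20, 21, 22, 23, 24; added edges (21,0,cv); (21,18,cv); (21,20,cv); (22,2,cv); (22,18,cv); (22,19,cv); (23,4,cv); (23,19,cv); (23,20,cv); (24,18,cv); (24,19,cv); (24,20,cv); result: nodes: 0:V, 2:V, 4:V, 5:V, 6:V, 10:T, 11:V, 12:V, 13:V, 14:T, 15:T, 16:T, 17:T, 18:V, 19:V, 20:V, 21:T, 22:T, 23:T, 24:T edges: (10,0,cv); (10,5,cv); (10,6,cv); (10,6,cvk); (14,0,cv); (14,11,cv); (14,13,cv); (15,2,cv); (15,11,cv); (15,12,cv); (16,6,cv); (16,12,cv); (16,13,cv); (17,11,cv); (17,12,cv); (17,13,cv); (21,0,cv); (21,18,cv); (21,20,cv); (22,2,cv); (22,18,cv); (22,19,cv); (23,4,cv); (23,19,cv); (23,20,cv); (24,18,cv); (24,19,cv); (24,20,cv)
final:
nodes: 0:V, 2:V, 4:V, 5:V, 6:V, 10:T, 11:V, 12:V, 13:V, 14:T, 15:T, 16:T, 17:T, 18:V, 19:V, 20:V, 21:T, 22:T, 23:T, 24:T
edges: (10,0,cv); (10,5,cv); (10,6,cv); (10,6,cvk); (14,0,cv); (14,11,cv); (14,13,cv); (15,2,cv); (15,11,cv); (15,12,cv); (16,6,cv); (16,12,cv); (16,13,cv); (17,11,cv); (17,12,cv); (17,13,cv); (21,0,cv); (21,18,cv); (21,20,cv); (22,2,cv); (22,18,cv); (22,19,cv); (23,4,cv); (23,19,cv); (23,20,cv); (24,18,cv); (24,19,cv); (24,20,cv)


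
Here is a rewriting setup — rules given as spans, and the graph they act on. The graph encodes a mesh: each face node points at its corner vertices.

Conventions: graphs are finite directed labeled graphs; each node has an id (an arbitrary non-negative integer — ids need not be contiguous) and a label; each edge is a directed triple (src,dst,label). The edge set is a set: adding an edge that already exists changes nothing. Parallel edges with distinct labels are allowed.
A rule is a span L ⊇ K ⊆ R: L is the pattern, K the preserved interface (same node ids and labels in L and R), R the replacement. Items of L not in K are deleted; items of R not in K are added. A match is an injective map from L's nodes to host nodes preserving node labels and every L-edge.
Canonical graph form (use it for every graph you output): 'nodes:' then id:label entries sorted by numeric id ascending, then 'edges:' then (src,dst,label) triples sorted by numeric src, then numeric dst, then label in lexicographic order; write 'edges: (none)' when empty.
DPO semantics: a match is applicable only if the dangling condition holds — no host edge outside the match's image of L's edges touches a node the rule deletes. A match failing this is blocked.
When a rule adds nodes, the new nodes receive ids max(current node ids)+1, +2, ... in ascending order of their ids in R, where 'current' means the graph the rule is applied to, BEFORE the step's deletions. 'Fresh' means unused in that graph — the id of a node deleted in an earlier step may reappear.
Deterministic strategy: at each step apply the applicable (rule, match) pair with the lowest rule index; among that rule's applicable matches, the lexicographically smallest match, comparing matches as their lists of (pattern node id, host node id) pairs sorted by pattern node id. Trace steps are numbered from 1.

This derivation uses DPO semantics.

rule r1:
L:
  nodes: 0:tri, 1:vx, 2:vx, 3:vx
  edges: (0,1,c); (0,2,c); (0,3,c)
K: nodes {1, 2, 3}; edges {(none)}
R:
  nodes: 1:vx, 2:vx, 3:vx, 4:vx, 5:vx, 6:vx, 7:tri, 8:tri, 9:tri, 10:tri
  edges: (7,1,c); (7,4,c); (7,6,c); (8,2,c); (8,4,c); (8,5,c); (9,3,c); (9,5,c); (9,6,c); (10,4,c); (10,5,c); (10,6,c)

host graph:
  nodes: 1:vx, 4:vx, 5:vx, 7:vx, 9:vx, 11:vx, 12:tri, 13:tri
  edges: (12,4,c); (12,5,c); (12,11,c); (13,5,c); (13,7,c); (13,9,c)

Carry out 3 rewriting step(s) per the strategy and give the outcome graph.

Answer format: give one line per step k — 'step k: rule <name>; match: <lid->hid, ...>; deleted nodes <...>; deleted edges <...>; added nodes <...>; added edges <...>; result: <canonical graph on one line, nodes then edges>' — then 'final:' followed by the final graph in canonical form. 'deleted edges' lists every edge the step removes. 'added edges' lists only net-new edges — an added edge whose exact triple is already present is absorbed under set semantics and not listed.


step 1: rule r1; match: 0->12, 1->4, 2->5, 3->11; deleted nodes 12; deleted edges (12,4,c); (12,5,c); (12,11,c); added nodes 14, 15, 16, 17, 18, 19, 20; added edges (17,4,c); (17,14,c); (17,16,c); (18,5,c); (18,14,c); (18,15,c); (19,11,c); (19,15,c); (19,16,c); (20,14,c); (20,15,c); (20,16,c); result: nodes: 1:vx, 4:vx, 5:vx, 7:vx, 9:vx, 11:vx, 13:tri, 14:vx, 15:vx, 16:vx, 17:tri, 18:tri, 19:tri, 20:tri edges: (13,5,c); (13,7,c); (13,9,c); (17,4,c); (17,14,c); (17,16,c); (18,5,c); (18,14,c); (18,15,c); (19,11,c); (19,15,c); (19,16,c); (20,14,c); (20,15,c); (20,16,c)
step 2: rule r1; match: 0->13, 1->5, 2->7, 3->9; deleted nodes 13; deleted edges (13,5,c); (13,7,c); (13,9,c); added nodes 21, 22, 23, 24, 25, 26, 27; added edges (24,5,c); (24,21,c); (24,23,c); (25,7,c); (25,21,c); (25,22,c); (26,9,c); (26,22,c); (26,23,c); (27,21,c); (27,22,c); (27,23,c); result: nodes: 1:vx, 4:vx, 5:vx, 7:vx, 9:vx, 11:vx, 14:vx, 15:vx, 16:vx, 17:tri, 18:tri, 19:tri, 20:tri, 21:vx, 22:vx, 23:vx, 24:tri, 25:tri, 26:tri, 27:tri edges: (17,4,c); (17,14,c); (17,16,c); (18,5,c); (18,14,c); (18,15,c); (19,11,c); (19,15,c); (19,16,c); (20,14,c); (20,15,c); (20,16,c); (24,5,c); (24,21,c); (24,23,c); (25,7,c); (25,21,c); (25,22,c); (26,9,c); (26,22,c); (26,23,c); (27,21,c); (27,22,c); (27,23,c)
step 3: rule r1; match: 0->17, 1->4, 2->14, 3->16; deleted nodes 17; deleted edges (17,4,c); (17,14,c); (17,16,c); added nodes 28, 29, 30, 31, 32, 33, 34; added edges (31,4,c); (31,28,c); (31,30,c); (32,14,c); (32,28,c); (32,29,c); (33,16,c); (33,29,c); (33,30,c); (34,28,c); (34,29,c); (34,30,c); result: nodes: 1:vx, 4:vx, 5:vx, 7:vx, 9:vx, 11:vx, 14:vx, 15:vx, 16:vx, 18:tri, 19:tri, 20:tri, 21:vx, 22:vx, 23:vx, 24:tri, 25:tri, 26:tri, 27:tri, 28:vx, 29:vx, 30:vx, 31:tri, 32:tri, 33:tri, 34:tri edges: (18,5,c); (18,14,c); (18,15,c); (19,11,c); (19,15,c); (19,16,c); (20,14,c); (20,15,c); (20,16,c); (24,5,c); (24,21,c); (24,23,c); (25,7,c); (25,21,c); (25,22,c); (26,9,c); (26,22,c); (26,23,c); (27,21,c); (27,22,c); (27,23,c); (31,4,c); (31,28,c); (31,30,c); (32,14,c); (32,28,c); (32,29,c); (33,16,c); (33,29,c); (33,30,c); (34,28,c); (34,29,c); (34,30,c)
final:
nodes: 1:vx, 4:vx, 5:vx, 7:vx, 9:vx, 11:vx, 14:vx, 15:vx, 16:vx, 18:tri, 19:tri, 20:tri, 21:vx, 22:vx, 23:vx, 24:tri, 25:tri, 26:tri, 27:tri, 28:vx, 29:vx, 30:vx, 31:tri, 32:tri, 33:tri, 34:tri
edges: (18,5,c); (18,14,c); (18,15,c); (19,11,c); (19,15,c); (19,16,c); (20,14,c); (20,15,c); (20,16,c); (24,5,c); (24,21,c); (24,23,c); (25,7,c); (25,21,c); (25,22,c); (26,9,c); (26,22,c); (26,23,c); (27,21,c); (27,22,c); (27,23,c); (31,4,c); (31,28,c); (31,30,c); (32,14,c); (32,28,c); (32,29,c); (33,16,c); (33,29,c); (33,30,c); (34,28,c); (34,29,c); (34,30,c)


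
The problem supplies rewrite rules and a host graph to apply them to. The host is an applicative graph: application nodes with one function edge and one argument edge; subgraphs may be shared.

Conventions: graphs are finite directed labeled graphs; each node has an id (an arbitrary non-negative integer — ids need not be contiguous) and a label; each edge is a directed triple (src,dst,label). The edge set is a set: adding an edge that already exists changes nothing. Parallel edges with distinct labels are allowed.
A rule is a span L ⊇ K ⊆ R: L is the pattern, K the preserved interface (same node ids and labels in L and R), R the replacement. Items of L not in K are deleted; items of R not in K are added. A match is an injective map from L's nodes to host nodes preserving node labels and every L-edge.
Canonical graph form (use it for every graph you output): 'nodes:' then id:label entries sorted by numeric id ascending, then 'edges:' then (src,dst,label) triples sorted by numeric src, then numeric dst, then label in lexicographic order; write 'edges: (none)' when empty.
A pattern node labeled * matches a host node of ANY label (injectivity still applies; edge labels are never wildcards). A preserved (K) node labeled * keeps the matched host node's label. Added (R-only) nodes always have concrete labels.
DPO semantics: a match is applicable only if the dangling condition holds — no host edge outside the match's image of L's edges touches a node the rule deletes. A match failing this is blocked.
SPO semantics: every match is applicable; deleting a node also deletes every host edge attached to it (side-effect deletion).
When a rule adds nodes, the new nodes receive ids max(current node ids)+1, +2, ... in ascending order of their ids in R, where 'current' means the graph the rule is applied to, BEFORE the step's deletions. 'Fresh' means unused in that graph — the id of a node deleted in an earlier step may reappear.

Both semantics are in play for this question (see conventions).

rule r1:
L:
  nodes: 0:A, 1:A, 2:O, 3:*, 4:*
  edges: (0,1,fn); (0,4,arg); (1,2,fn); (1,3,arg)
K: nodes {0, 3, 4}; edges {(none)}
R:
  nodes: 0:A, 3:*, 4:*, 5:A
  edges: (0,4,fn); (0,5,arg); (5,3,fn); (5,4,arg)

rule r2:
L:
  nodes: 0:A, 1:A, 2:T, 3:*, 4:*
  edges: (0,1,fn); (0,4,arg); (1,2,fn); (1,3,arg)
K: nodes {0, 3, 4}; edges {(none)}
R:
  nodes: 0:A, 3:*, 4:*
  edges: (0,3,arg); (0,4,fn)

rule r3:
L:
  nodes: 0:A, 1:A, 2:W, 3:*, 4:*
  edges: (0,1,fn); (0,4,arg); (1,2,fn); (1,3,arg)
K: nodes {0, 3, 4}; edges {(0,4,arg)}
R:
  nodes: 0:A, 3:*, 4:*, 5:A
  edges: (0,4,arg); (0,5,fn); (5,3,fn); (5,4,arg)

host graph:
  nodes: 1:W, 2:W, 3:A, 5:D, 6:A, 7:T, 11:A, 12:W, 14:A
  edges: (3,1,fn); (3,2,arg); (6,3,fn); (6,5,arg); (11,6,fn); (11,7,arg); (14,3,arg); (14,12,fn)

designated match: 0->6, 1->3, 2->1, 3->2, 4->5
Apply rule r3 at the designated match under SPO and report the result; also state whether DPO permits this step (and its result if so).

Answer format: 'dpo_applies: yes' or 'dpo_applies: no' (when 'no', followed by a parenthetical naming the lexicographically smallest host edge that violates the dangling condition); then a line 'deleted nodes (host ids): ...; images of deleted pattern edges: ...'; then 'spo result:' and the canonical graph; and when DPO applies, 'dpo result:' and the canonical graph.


dpo_applies: no
(the rule deletes node 3, which keeps host edge (14,3,arg) outside the match image — the dangling condition fails, DPO blocks; SPO proceeds and side-deletes such edges)
deleted nodes (host ids): 1, 3; images of deleted pattern edges: (3,1,fn); (3,2,arg); (6,3,fn)
spo result:
nodes: 2:W, 5:D, 6:A, 7:T, 11:A, 12:W, 14:A, 15:A
edges: (6,5,arg); (6,15,fn); (11,6,fn); (11,7,arg); (14,12,fn); (15,2,fn); (15,5,arg)


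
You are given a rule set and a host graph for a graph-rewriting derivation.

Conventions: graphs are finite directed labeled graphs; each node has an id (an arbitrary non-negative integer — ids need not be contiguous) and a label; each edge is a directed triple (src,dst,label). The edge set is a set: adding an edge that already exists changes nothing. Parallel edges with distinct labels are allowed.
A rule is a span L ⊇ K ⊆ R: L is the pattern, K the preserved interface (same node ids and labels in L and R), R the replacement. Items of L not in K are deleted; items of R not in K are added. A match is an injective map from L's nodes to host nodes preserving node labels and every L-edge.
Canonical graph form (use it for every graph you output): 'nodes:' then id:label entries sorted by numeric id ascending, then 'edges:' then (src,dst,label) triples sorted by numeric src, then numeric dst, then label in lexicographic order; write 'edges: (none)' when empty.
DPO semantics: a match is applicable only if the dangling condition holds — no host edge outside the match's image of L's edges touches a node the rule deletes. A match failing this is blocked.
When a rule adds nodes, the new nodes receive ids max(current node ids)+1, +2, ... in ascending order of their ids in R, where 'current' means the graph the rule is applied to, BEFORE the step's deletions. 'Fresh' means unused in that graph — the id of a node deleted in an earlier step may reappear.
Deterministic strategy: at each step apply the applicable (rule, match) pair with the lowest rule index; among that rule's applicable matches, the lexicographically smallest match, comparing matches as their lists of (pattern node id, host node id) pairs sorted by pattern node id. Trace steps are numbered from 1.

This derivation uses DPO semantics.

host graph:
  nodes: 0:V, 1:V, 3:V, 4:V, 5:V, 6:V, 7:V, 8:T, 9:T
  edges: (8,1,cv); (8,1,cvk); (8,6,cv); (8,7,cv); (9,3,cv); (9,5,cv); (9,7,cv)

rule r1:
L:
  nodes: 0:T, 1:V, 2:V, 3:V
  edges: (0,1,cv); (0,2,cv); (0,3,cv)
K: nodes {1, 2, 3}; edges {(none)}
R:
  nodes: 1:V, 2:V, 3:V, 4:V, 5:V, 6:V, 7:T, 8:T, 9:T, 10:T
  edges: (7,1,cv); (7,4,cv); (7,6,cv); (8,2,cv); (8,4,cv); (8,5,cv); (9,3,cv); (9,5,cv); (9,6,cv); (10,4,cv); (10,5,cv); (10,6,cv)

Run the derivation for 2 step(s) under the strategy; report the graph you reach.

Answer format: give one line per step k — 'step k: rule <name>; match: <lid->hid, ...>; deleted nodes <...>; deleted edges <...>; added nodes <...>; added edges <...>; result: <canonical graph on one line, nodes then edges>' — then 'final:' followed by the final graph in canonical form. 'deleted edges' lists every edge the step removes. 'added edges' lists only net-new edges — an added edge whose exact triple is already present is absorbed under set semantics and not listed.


step 1: rule r1; match: 0->9, 1->3, 2->5, 3->7; deleted nodes 9; deleted edges (9,3,cv); (9,5,cv); (9,7,cv); added nodes 10, 11, 12, 13, 14, 15, 16; added edges (13,3,cv); (13,10,cv); (13,12,cv); (14,5,cv); (14,10,cv); (14,11,cv); (15,7,cv); (15,11,cv); (15,12,cv); (16,10,cv); (16,11,cv); (16,12,cv); result: nodes: 0:V, 1:V, 3:V, 4:V, 5:V, 6:V, 7:V, 8:T, 10:V, 11:V, 12:V, 13:T, 14:T, 15:T, 16:T edges: (8,1,cv); (8,1,cvk); (8,6,cv); (8,7,cv); (13,3,cv); (13,10,cv); (13,12,cv); (14,5,cv); (14,10,cv); (14,11,cv); (15,7,cv); (15,11,cv); (15,12,cv); (16,10,cv); (16,11,cv); (16,12,cv)
step 2: rule r1; match: 0->13, 1->3, 2->10, 3->12; deleted nodes 13; deleted edges (13,3,cv); (13,10,cv); (13,12,cv); added nodes 17, 18, 19, 20, 21, 22, 23; added edges (20,3,cv); (20,17,cv); (20,19,cv); (21,10,cv); (21,17,cv); (21,18,cv); (22,12,cv); (22,18,cv); (22,19,cv); (23,17,cv); (23,18,cv); (23,19,cv); result: nodes: 0:V, 1:V, 3:V, 4:V, 5:V, 6:V, 7:V, 8:T, 10:V, 11:V, 12:V, 14:T, 15:T, 16:T, 17:V, 18:V, 19:V, 20:T, 21:T, 22:T, 23:T edges: (8,1,cv); (8,1,cvk); (8,6,cv); (8,7,cv); (14,5,cv); (14,10,cv); (14,11,cv); (15,7,cv); (15,11,cv); (15,12,cv); (16,10,cv); (16,11,cv); (16,12,cv); (20,3,cv); (20,17,cv); (20,19,cv); (21,10,cv); (21,17,cv); (21,18,cv); (22,12,cv); (22,18,cv); (22,19,cv); (23,17,cv); (23,18,cv); (23,19,cv)
final:
nodes: 0:V, 1:V, 3:V, 4:V, 5:V, 6:V, 7:V, 8:T, 10:V, 11:V, 12:V, 14:T, 15:T, 16:T, 17:V, 18:V, 19:V, 20:T, 21:T, 22:T, 23:T
edges: (8,1,cv); (8,1,cvk); (8,6,cv); (8,7,cv); (14,5,cv); (14,10,cv); (14,11,cv); (15,7,cv); (15,11,cv); (15,12,cv); (16,10,cv); (16,11,cv); (16,12,cv); (20,3,cv); (20,17,cv); (20,19,cv); (21,10,cv); (21,17,cv); (21,18,cv); (22,12,cv); (22,18,cv); (22,19,cv); (23,17,cv); (23,18,cv); (23,19,cv)
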